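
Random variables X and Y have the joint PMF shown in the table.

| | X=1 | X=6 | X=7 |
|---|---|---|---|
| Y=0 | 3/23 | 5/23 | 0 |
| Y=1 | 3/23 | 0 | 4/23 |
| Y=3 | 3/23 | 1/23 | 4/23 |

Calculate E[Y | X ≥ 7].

P(X ≥ 7) = 8/23.
Σ Y·P over the event = 1·(4/23) + 3·(4/23) = 16/23.
E[Y | X ≥ 7] = (16/23) / (8/23) = 2.

2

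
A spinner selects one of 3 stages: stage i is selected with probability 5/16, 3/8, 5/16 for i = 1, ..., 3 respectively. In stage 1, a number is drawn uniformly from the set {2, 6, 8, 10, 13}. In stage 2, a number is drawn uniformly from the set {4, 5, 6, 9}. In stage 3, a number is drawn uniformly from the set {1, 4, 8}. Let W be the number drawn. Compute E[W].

145/24

E[W | stage 1] = (2+6+8+10+13)/5 = 39/5.
E[W | stage 2] = (4+5+6+9)/4 = 6.
E[W | stage 3] = (1+4+8)/3 = 13/3.
E[W] = (5/16)·(39/5) + (3/8)·(6) + (5/16)·(13/3) = 145/24.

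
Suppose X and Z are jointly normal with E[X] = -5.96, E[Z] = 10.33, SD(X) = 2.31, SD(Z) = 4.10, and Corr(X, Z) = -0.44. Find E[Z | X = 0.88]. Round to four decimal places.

The regression of Z on X has slope ρ·σ_Z/σ_X and passes through (μ_X, μ_Z).
E[Z | X=0.88] = 10.33 + (-0.44)·(4.10/2.31)·(0.88 − (-5.96)) = 10.33 + (-0.78095)·(6.84) = 4.9883.

4.9883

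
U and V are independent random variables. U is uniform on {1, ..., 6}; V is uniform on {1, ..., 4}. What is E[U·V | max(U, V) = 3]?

P(max(U, V) = 3) = 5/24.
Summing UV·P(x,y) over outcomes with max(U, V) = 3 gives 9/8.
E[U·V | max(U, V) = 3] = (9/8) / (5/24) = 27/5.

27/5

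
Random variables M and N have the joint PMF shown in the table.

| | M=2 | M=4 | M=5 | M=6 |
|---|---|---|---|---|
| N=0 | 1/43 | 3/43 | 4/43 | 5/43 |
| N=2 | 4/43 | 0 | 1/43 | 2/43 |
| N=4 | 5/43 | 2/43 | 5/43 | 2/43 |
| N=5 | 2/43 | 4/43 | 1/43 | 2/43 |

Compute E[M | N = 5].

37/9

P(N = 5) = 9/43.
Summing M·P(M=x,N=y) over the conditioning event gives 37/43.
E[M | N = 5] = (37/43) / (9/43) = 37/9.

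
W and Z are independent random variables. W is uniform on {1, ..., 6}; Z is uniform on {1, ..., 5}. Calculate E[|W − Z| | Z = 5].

11/6

Outcomes with Z = 5: (1,5), (2,5), (3,5), (4,5), (5,5), (6,5), each with probability 1/30.
E[|W − Z| | Z = 5] = (4 + 3 + 2 + 1 + 0 + 1) / 6 = 11/6.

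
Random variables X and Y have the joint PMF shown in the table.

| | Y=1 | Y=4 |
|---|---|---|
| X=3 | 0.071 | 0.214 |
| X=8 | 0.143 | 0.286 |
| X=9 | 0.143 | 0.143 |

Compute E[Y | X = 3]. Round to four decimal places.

P(X = 3) = 0.285.
Summing Y·P(X=x,Y=y) over the conditioning event gives 0.927.
E[Y | X = 3] = (0.927) / (0.285) = 3.2526.

3.2526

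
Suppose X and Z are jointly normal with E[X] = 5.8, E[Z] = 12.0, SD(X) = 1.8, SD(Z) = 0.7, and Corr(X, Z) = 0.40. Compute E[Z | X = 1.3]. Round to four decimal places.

11.3000

E[Z | X=x] = μ_Z + ρ(σ_Z/σ_X)(x − μ_X) for jointly normal variables.
E[Z | X=1.3] = 12.0 + (0.40)·(0.7/1.8)·(1.3 − (5.8)) = 12.0 + (0.15556)·(-4.5) = 11.3000.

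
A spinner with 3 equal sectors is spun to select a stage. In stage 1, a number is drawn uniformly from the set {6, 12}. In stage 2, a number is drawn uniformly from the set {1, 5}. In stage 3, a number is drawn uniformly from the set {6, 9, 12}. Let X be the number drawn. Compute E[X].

E[X | stage 1] = (6+12)/2 = 9.
E[X | stage 2] = (1+5)/2 = 3.
E[X | stage 3] = (6+9+12)/3 = 9.
By the law of total expectation,
E[X] = (1/3)·(9) + (1/3)·(3) + (1/3)·(9) = 7.

7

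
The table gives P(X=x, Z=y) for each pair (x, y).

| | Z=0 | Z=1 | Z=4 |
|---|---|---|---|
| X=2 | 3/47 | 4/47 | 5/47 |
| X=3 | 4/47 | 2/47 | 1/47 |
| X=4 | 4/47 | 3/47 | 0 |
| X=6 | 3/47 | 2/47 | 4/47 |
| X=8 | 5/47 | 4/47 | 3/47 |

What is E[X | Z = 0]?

P(Z = 0) = 19/47.
Σ X·P over the event = 2·(3/47) + 3·(4/47) + 4·(4/47) + 6·(3/47) + 8·(5/47) = 92/47.
E[X | Z = 0] = (92/47) / (19/47) = 92/19.

92/19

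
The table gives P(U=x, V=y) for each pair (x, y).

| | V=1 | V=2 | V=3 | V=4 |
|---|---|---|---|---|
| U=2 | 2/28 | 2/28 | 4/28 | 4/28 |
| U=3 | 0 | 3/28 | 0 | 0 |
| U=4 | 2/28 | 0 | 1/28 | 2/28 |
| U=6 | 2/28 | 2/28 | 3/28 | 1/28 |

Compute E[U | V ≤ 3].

P(V ≤ 3) = 3/4.
Summing U·P(U=x,V=y) over the conditioning event gives 79/28.
E[U | V ≤ 3] = (79/28) / (3/4) = 79/21.

79/21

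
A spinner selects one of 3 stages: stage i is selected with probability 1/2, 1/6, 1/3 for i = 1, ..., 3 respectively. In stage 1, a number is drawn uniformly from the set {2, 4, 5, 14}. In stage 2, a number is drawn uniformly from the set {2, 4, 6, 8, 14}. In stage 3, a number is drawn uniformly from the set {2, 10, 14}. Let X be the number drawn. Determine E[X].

2573/360

E[X | stage 1] = (2+4+5+14)/4 = 25/4.
E[X | stage 2] = (2+4+6+8+14)/5 = 34/5.
E[X | stage 3] = (2+10+14)/3 = 26/3.
E[X] = (1/2)·(25/4) + (1/6)·(34/5) + (1/3)·(26/3) = 2573/360.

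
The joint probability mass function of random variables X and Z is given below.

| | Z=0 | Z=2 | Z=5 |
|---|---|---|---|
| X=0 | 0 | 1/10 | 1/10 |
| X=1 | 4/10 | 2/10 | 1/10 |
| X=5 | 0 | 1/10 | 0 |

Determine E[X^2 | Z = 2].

27/4

P(Z = 2) = 2/5.
Σ X^2·P over the event = 0·(1/10) + 1·(2/10) + 25·(1/10) = 27/10.
E[X^2 | Z = 2] = (27/10) / (2/5) = 27/4.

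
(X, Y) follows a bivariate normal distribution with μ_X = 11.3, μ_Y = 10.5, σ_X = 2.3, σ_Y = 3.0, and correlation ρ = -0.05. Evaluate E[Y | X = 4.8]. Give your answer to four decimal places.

10.9239

The regression of Y on X has slope ρ·σ_Y/σ_X and passes through (μ_X, μ_Y).
E[Y | X=4.8] = 10.5 + (-0.05)·(3.0/2.3)·(4.8 − (11.3)) = 10.5 + (-0.065217)·(-6.5) = 10.9239.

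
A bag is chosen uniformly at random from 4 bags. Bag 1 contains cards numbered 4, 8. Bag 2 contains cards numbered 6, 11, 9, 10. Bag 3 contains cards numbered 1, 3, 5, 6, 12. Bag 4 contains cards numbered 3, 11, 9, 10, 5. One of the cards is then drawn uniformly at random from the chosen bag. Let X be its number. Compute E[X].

E[X | bag 1] = (4+8)/2 = 6.
E[X | bag 2] = (6+11+9+10)/4 = 9.
E[X | bag 3] = (1+3+5+6+12)/5 = 27/5.
E[X | bag 4] = (3+11+9+10+5)/5 = 38/5.
By the law of total expectation,
E[X] = (1/4)·(6) + (1/4)·(9) + (1/4)·(27/5) + (1/4)·(38/5) = 7.

7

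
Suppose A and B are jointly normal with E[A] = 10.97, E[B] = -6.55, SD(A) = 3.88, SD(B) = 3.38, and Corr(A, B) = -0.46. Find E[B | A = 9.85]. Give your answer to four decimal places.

E[B | A=x] = μ_B + ρ(σ_B/σ_A)(x − μ_A) for jointly normal variables.
E[B | A=9.85] = -6.55 + (-0.46)·(3.38/3.88)·(9.85 − (10.97)) = -6.55 + (-0.40072)·(-1.12) = -6.1012.

-6.1012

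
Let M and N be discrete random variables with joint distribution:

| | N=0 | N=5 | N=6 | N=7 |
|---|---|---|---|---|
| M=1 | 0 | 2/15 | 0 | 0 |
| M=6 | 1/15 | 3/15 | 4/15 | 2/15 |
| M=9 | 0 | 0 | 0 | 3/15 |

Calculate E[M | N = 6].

6

P(N = 6) = 4/15.
Summing M·P(M=x,N=y) over the conditioning event gives 8/5.
E[M | N = 6] = (8/5) / (4/15) = 6.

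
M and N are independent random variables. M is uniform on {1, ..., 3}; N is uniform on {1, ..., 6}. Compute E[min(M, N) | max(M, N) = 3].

9/5

Outcomes with max(M, N) = 3: (1,3), (2,3), (3,1), (3,2), (3,3), each with probability 1/18.
E[min(M, N) | max(M, N) = 3] = (1 + 2 + 1 + 2 + 3) / 5 = 9/5.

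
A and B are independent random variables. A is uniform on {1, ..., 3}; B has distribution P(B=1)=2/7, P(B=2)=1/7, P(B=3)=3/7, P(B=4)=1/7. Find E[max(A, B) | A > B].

P(A > B) = 5/21.
Summing max(A,B)·P(x,y) over outcomes with A > B gives 13/21.
E[max(A, B) | A > B] = (13/21) / (5/21) = 13/5.

13/5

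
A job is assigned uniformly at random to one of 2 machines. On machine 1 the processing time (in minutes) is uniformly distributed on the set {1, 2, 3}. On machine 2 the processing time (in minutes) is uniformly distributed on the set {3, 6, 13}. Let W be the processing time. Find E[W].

14/3

E[W | machine 1] = (1+2+3)/3 = 2.
E[W | machine 2] = (3+6+13)/3 = 22/3.
By the law of total expectation,
E[W] = (1/2)·(2) + (1/2)·(22/3) = 14/3.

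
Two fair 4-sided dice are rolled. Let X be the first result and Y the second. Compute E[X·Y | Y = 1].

5/2

Outcomes with Y = 1: (1,1), (2,1), (3,1), (4,1), each with probability 1/16.
E[X·Y | Y = 1] = (1 + 2 + 3 + 4) / 4 = 5/2.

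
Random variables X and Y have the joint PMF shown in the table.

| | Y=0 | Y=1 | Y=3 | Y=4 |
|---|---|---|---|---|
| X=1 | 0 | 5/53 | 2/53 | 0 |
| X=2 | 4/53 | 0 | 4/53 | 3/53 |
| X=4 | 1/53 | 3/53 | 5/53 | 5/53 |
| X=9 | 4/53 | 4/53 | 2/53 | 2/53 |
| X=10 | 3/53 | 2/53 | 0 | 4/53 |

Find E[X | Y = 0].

P(Y = 0) = 12/53.
Σ X·P over the event = 2·(4/53) + 4·(1/53) + 9·(4/53) + 10·(3/53) = 78/53.
E[X | Y = 0] = (78/53) / (12/53) = 13/2.

13/2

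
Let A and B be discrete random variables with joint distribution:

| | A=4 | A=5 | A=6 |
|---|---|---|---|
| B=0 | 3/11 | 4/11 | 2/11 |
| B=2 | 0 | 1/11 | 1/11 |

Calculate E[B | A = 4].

0

P(A = 4) = 3/11.
Summing B·P(A=x,B=y) over the conditioning event gives 0.
E[B | A = 4] = (0) / (3/11) = 0.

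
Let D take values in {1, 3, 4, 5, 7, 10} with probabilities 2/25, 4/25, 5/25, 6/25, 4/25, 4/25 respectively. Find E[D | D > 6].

17/2

P(D > 6) = 8/25.
Σ over the event: 7·4/25 + 10·4/25 = 68/25.
E[D | D > 6] = (68/25) / (8/25) = 17/2.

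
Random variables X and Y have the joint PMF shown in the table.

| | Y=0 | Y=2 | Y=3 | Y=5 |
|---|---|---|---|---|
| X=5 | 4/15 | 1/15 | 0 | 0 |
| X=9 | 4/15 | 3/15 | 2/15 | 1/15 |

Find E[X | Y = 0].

P(Y = 0) = 8/15.
Σ X·P over the event = 5·(4/15) + 9·(4/15) = 56/15.
E[X | Y = 0] = (56/15) / (8/15) = 7.

7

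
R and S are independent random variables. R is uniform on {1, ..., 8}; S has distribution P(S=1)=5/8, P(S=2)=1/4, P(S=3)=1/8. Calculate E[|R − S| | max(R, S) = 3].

3/2

P(max(R, S) = 3) = 5/32.
Summing |R−S|·P(x,y) over outcomes with max(R, S) = 3 gives 15/64.
E[|R − S| | max(R, S) = 3] = (15/64) / (5/32) = 3/2.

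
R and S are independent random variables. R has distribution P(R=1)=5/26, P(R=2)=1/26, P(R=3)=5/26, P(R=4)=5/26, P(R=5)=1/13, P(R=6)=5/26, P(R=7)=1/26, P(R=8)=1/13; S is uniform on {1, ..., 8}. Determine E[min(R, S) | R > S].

P(R > S) = 79/208.
Summing min(R,S)·P(x,y) over outcomes with R > S gives 109/104.
E[min(R, S) | R > S] = (109/104) / (79/208) = 218/79.

218/79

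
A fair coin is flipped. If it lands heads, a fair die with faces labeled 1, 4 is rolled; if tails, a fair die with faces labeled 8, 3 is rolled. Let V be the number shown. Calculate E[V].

4

E[V | heads] = (1+4)/2 = 5/2.
E[V | tails] = (8+3)/2 = 11/2.
By the law of total expectation,
E[V] = (1/2)·(5/2) + (1/2)·(11/2) = 4.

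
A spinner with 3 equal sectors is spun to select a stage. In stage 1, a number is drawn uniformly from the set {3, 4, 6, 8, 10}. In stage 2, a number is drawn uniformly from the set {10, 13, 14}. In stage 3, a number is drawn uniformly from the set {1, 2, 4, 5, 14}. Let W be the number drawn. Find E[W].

356/45

E[W | stage 1] = (3+4+6+8+10)/5 = 31/5.
E[W | stage 2] = (10+13+14)/3 = 37/3.
E[W | stage 3] = (1+2+4+5+14)/5 = 26/5.
E[W] = (1/3)·(31/5) + (1/3)·(37/3) + (1/3)·(26/5) = 356/45.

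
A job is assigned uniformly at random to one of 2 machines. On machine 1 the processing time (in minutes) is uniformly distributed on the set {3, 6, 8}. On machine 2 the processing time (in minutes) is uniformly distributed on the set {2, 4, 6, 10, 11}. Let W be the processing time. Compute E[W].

92/15

E[W | machine 1] = (3+6+8)/3 = 17/3.
E[W | machine 2] = (2+4+6+10+11)/5 = 33/5.
By the law of total expectation,
E[W] = (1/2)·(17/3) + (1/2)·(33/5) = 92/15.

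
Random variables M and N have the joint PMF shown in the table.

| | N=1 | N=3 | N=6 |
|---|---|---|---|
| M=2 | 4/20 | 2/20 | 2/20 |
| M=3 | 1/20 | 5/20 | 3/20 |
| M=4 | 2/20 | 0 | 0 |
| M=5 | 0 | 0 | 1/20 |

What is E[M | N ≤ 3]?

P(N ≤ 3) = 7/10.
Σ M·P over the event = 2·(4/20) + 2·(2/20) + 3·(1/20) + 3·(5/20) + 4·(2/20) = 19/10.
E[M | N ≤ 3] = (19/10) / (7/10) = 19/7.

19/7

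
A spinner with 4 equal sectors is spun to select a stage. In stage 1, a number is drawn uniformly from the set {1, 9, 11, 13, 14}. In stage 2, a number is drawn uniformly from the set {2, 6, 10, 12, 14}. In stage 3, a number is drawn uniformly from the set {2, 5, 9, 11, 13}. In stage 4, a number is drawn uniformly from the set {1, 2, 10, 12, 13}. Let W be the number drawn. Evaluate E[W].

17/2

E[W | stage 1] = (1+9+11+13+14)/5 = 48/5.
E[W | stage 2] = (2+6+10+12+14)/5 = 44/5.
E[W | stage 3] = (2+5+9+11+13)/5 = 8.
E[W | stage 4] = (1+2+10+12+13)/5 = 38/5.
E[W] = (1/4)·(48/5) + (1/4)·(44/5) + (1/4)·(8) + (1/4)·(38/5) = 17/2.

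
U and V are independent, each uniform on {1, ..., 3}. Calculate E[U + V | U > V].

P(U > V) = 1/3.
Summing (U+V)·P(x,y) over outcomes with U > V gives 4/3.
E[U + V | U > V] = (4/3) / (1/3) = 4.

4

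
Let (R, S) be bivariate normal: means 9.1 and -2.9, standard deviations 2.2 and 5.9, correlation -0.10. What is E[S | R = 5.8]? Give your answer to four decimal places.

-2.0150

E[S | R=x] = μ_S + ρ(σ_S/σ_R)(x − μ_R) for jointly normal variables.
E[S | R=5.8] = -2.9 + (-0.10)·(5.9/2.2)·(5.8 − (9.1)) = -2.9 + (-0.26818)·(-3.3) = -2.0150.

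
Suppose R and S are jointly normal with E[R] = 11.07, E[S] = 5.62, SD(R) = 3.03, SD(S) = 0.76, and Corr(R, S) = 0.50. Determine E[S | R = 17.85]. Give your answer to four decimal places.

6.4703

For a bivariate normal, E[S | R=x] = μ_S + ρ·(σ_S/σ_R)·(x − μ_R).
E[S | R=17.85] = 5.62 + (0.50)·(0.76/3.03)·(17.85 − (11.07)) = 5.62 + (0.12541)·(6.78) = 6.4703.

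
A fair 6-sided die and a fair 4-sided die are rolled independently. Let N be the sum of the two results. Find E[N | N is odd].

6

P(N is odd) = 1/2.
Σ over the event: 3·1/12 + 5·1/6 + 7·1/6 + 9·1/12 = 3.
E[N | N is odd] = (3) / (1/2) = 6.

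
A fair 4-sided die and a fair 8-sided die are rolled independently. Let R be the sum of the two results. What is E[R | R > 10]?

34/3

P(R > 10) = 3/32.
Σ over the event: 11·1/16 + 12·1/32 = 17/16.
E[R | R > 10] = (17/16) / (3/32) = 34/3.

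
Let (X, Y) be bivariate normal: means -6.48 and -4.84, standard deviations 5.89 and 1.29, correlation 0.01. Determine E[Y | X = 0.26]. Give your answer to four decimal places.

-4.8252

The regression of Y on X has slope ρ·σ_Y/σ_X and passes through (μ_X, μ_Y).
E[Y | X=0.26] = -4.84 + (0.01)·(1.29/5.89)·(0.26 − (-6.48)) = -4.84 + (0.0021902)·(6.74) = -4.8252.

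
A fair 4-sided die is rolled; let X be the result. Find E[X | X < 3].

3/2

Given X < 3, X is equally likely to be any of {1, 2}.
E[X | X < 3] = (1 + 2) / 2 = 3/2.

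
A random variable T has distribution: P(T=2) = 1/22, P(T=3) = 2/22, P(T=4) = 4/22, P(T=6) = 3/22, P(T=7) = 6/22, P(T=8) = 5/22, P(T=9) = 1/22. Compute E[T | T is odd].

19/3

P(T is odd) = 9/22.
Σ over the event: 3·1/11 + 7·3/11 + 9·1/22 = 57/22.
E[T | T is odd] = (57/22) / (9/22) = 19/3.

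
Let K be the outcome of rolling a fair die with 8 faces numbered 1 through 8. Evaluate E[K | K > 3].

6

Given K > 3, K is equally likely to be any of {4, 5, 6, 7, 8}.
E[K | K > 3] = (4 + 5 + 6 + 7 + 8) / 5 = 6.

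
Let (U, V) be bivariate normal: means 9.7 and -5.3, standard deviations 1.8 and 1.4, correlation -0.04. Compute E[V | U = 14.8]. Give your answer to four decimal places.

E[V | U=x] = μ_V + ρ(σ_V/σ_U)(x − μ_U) for jointly normal variables.
E[V | U=14.8] = -5.3 + (-0.04)·(1.4/1.8)·(14.8 − (9.7)) = -5.3 + (-0.031111)·(5.1) = -5.4587.

-5.4587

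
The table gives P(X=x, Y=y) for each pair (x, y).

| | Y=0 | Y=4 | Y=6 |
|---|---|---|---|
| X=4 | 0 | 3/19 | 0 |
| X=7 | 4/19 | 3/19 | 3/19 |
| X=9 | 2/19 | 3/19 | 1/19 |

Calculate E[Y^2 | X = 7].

78/5

P(X = 7) = 10/19.
Σ Y^2·P over the event = 0·(4/19) + 16·(3/19) + 36·(3/19) = 156/19.
E[Y^2 | X = 7] = (156/19) / (10/19) = 78/5.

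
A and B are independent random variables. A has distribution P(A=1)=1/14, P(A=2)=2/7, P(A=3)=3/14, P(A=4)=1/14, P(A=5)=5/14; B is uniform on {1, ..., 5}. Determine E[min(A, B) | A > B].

P(A > B) = 33/70.
Summing min(A,B)·P(x,y) over outcomes with A > B gives 69/70.
E[min(A, B) | A > B] = (69/70) / (33/70) = 23/11.

23/11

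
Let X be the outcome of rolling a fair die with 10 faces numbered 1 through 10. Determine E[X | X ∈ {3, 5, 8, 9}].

25/4

P(X ∈ {3, 5, 8, 9}) = 2/5.
Σ over the event: 3·1/10 + 5·1/10 + 8·1/10 + 9·1/10 = 5/2.
E[X | X ∈ {3, 5, 8, 9}] = (5/2) / (2/5) = 25/4.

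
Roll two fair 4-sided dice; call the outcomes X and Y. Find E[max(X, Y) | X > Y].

Outcomes with X > Y: (2,1), (3,1), (3,2), (4,1), (4,2), (4,3), each with probability 1/16.
E[max(X, Y) | X > Y] = (2 + 3 + 3 + 4 + 4 + 4) / 6 = 10/3.

10/3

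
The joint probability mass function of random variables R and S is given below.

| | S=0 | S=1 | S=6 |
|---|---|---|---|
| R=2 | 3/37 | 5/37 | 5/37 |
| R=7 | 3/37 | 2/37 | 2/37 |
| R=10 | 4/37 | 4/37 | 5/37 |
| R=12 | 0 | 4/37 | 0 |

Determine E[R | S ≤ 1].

179/25

P(S ≤ 1) = 25/37.
Σ R·P over the event = 2·(3/37) + 2·(5/37) + 7·(3/37) + 7·(2/37) + 10·(4/37) + 10·(4/37) + 12·(4/37) = 179/37.
E[R | S ≤ 1] = (179/37) / (25/37) = 179/25.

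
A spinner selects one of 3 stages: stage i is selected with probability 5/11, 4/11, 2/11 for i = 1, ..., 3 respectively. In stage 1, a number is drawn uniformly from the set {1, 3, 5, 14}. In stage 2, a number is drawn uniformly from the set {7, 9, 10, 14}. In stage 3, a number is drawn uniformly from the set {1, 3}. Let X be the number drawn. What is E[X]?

E[X | stage 1] = (1+3+5+14)/4 = 23/4.
E[X | stage 2] = (7+9+10+14)/4 = 10.
E[X | stage 3] = (1+3)/2 = 2.
E[X] = (5/11)·(23/4) + (4/11)·(10) + (2/11)·(2) = 291/44.

291/44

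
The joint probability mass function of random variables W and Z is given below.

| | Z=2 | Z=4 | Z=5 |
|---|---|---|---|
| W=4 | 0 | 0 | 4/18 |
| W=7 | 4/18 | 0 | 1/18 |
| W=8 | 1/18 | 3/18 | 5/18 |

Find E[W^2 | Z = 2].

52

P(Z = 2) = 5/18.
Summing W^2·P(W=x,Z=y) over the conditioning event gives 130/9.
E[W^2 | Z = 2] = (130/9) / (5/18) = 52.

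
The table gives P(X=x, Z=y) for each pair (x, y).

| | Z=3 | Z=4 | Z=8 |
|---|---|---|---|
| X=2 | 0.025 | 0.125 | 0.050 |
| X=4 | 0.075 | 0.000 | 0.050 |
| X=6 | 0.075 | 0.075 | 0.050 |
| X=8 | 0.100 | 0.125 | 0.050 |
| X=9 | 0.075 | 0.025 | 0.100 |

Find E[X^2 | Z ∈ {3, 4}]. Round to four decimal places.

42.4286

P(Z ∈ {3, 4}) = 0.700.
Summing X^2·P(X=x,Z=y) over the conditioning event gives 29.700.
E[X^2 | Z ∈ {3, 4}] = (29.700) / (0.700) = 42.4286.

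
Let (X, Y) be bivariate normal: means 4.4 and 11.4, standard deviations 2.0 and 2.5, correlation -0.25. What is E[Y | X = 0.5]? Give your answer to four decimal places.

E[Y | X=x] = μ_Y + ρ(σ_Y/σ_X)(x − μ_X) for jointly normal variables.
E[Y | X=0.5] = 11.4 + (-0.25)·(2.5/2.0)·(0.5 − (4.4)) = 11.4 + (-0.3125)·(-3.9) = 12.6188.

12.6188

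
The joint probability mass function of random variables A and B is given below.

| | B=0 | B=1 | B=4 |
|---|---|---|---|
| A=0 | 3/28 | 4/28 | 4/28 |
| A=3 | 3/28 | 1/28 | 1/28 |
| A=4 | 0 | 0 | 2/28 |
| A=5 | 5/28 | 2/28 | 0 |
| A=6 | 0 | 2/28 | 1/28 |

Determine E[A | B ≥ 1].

42/17

P(B ≥ 1) = 17/28.
Summing A·P(A=x,B=y) over the conditioning event gives 3/2.
E[A | B ≥ 1] = (3/2) / (17/28) = 42/17.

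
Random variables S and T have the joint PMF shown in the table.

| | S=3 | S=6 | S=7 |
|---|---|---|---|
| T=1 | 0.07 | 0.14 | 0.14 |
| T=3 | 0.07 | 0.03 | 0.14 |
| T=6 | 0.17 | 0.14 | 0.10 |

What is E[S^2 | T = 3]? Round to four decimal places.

P(T = 3) = 0.24.
Σ S^2·P over the event = 9·(0.07) + 36·(0.03) + 49·(0.14) = 8.57.
E[S^2 | T = 3] = (8.57) / (0.24) = 35.7083.

35.7083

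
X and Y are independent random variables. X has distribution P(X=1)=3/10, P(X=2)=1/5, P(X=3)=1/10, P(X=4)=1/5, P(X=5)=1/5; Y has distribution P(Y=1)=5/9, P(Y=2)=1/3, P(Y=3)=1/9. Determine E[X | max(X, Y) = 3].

P(max(X, Y) = 3) = 7/45.
Summing X·P(x,y) over outcomes with max(X, Y) = 3 gives 17/45.
E[X | max(X, Y) = 3] = (17/45) / (7/45) = 17/7.

17/7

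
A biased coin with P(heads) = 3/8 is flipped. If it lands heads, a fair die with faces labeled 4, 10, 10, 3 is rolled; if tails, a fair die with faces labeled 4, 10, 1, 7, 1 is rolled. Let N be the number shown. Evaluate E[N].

173/32

E[N | heads] = (4+10+10+3)/4 = 27/4.
E[N | tails] = (4+10+1+7+1)/5 = 23/5.
E[N] = (3/8)·(27/4) + (5/8)·(23/5) = 173/32.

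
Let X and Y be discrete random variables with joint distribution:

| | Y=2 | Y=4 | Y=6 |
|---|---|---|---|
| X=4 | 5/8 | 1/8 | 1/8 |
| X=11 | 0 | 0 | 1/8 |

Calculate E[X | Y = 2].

4

P(Y = 2) = 5/8.
Summing X·P(X=x,Y=y) over the conditioning event gives 5/2.
E[X | Y = 2] = (5/2) / (5/8) = 4.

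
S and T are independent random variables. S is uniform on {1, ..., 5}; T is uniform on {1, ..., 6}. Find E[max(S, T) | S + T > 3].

P(S + T > 3) = 9/10.
Summing max(S,T)·P(x,y) over outcomes with S + T > 3 gives 4.
E[max(S, T) | S + T > 3] = (4) / (9/10) = 40/9.

40/9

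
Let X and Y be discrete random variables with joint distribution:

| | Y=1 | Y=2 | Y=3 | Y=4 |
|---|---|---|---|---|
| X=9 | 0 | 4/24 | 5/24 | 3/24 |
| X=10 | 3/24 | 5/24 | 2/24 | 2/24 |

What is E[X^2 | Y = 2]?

824/9

P(Y = 2) = 3/8.
Σ X^2·P over the event = 81·(4/24) + 100·(5/24) = 103/3.
E[X^2 | Y = 2] = (103/3) / (3/8) = 824/9.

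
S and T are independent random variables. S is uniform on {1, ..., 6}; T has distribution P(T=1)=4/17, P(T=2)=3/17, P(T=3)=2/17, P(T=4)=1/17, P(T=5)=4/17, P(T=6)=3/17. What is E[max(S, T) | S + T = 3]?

2

P(S + T = 3) = 7/102.
Summing max(S,T)·P(x,y) over outcomes with S + T = 3 gives 7/51.
E[max(S, T) | S + T = 3] = (7/51) / (7/102) = 2.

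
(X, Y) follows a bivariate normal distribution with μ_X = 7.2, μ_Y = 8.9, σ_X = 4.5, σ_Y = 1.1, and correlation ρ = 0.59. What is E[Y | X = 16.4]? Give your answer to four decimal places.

10.2268

E[Y | X=x] = μ_Y + ρ(σ_Y/σ_X)(x − μ_X) for jointly normal variables.
E[Y | X=16.4] = 8.9 + (0.59)·(1.1/4.5)·(16.4 − (7.2)) = 8.9 + (0.14422)·(9.2) = 10.2268.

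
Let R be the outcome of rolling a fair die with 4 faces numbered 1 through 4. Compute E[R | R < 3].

3/2

Given R < 3, R is equally likely to be any of {1, 2}.
E[R | R < 3] = (1 + 2) / 2 = 3/2.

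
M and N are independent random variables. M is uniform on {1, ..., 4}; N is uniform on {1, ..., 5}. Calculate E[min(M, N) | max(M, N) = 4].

P(max(M, N) = 4) = 7/20.
Summing min(M,N)·P(x,y) over outcomes with max(M, N) = 4 gives 4/5.
E[min(M, N) | max(M, N) = 4] = (4/5) / (7/20) = 16/7.

16/7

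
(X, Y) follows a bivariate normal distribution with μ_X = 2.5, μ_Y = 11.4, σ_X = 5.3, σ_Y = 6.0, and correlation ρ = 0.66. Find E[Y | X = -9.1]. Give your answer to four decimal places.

2.7328

E[Y | X=x] = μ_Y + ρ(σ_Y/σ_X)(x − μ_X) for jointly normal variables.
E[Y | X=-9.1] = 11.4 + (0.66)·(6.0/5.3)·(-9.1 − (2.5)) = 11.4 + (0.74717)·(-11.6) = 2.7328.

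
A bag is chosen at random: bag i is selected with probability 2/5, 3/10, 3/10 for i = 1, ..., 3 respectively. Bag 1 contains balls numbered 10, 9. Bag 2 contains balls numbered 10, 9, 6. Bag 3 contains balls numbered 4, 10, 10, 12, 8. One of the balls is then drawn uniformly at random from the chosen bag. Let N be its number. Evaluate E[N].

E[N | bag 1] = (10+9)/2 = 19/2.
E[N | bag 2] = (10+9+6)/3 = 25/3.
E[N | bag 3] = (4+10+10+12+8)/5 = 44/5.
By the law of total expectation,
E[N] = (2/5)·(19/2) + (3/10)·(25/3) + (3/10)·(44/5) = 447/50.

447/50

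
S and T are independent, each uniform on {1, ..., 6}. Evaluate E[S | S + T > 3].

P(S + T > 3) = 11/12.
Summing S·P(x,y) over outcomes with S + T > 3 gives 61/18.
E[S | S + T > 3] = (61/18) / (11/12) = 122/33.

122/33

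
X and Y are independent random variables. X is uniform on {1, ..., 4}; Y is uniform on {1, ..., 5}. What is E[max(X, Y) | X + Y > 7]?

P(X + Y > 7) = 3/20.
Summing max(X,Y)·P(x,y) over outcomes with X + Y > 7 gives 7/10.
E[max(X, Y) | X + Y > 7] = (7/10) / (3/20) = 14/3.

14/3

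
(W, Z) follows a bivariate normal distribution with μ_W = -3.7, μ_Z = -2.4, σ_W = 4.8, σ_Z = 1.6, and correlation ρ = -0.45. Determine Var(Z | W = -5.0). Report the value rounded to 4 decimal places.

For a bivariate normal, Var(Z | W=x) = σ_Z²(1 − ρ²).
Var(Z | W=-5.0) = (1.6)²·(1 − (-0.45)²) = 2.56·0.7975 = 2.0416.

2.0416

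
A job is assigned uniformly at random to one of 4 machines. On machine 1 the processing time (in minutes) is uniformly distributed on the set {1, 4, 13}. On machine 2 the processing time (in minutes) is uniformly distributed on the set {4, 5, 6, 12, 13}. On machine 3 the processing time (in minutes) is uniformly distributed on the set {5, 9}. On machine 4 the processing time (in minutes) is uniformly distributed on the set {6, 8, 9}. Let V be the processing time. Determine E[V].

E[V | machine 1] = (1+4+13)/3 = 6.
E[V | machine 2] = (4+5+6+12+13)/5 = 8.
E[V | machine 3] = (5+9)/2 = 7.
E[V | machine 4] = (6+8+9)/3 = 23/3.
By the law of total expectation,
E[V] = (1/4)·(6) + (1/4)·(8) + (1/4)·(7) + (1/4)·(23/3) = 43/6.

43/6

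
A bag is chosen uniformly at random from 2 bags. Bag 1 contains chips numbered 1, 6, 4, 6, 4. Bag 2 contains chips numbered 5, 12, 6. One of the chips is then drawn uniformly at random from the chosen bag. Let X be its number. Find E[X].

E[X | bag 1] = (1+6+4+6+4)/5 = 21/5.
E[X | bag 2] = (5+12+6)/3 = 23/3.
By the law of total expectation,
E[X] = (1/2)·(21/5) + (1/2)·(23/3) = 89/15.

89/15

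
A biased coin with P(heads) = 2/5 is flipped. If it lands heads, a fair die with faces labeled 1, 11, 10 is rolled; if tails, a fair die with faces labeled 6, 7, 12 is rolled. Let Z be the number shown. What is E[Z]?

119/15

E[Z | heads] = (1+11+10)/3 = 22/3.
E[Z | tails] = (6+7+12)/3 = 25/3.
E[Z] = (2/5)·(22/3) + (3/5)·(25/3) = 119/15.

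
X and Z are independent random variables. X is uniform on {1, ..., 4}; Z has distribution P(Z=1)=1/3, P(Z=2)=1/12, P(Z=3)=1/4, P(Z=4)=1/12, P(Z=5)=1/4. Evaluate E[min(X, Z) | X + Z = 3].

P(X + Z = 3) = 5/48.
Summing min(X,Z)·P(x,y) over outcomes with X + Z = 3 gives 5/48.
E[min(X, Z) | X + Z = 3] = (5/48) / (5/48) = 1.

1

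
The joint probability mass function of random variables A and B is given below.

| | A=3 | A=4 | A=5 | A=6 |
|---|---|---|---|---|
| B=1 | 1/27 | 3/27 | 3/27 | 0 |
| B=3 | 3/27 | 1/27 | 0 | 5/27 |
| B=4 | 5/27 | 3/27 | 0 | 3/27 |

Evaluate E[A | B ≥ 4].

45/11

P(B ≥ 4) = 11/27.
Σ A·P over the event = 3·(5/27) + 4·(3/27) + 6·(3/27) = 5/3.
E[A | B ≥ 4] = (5/3) / (11/27) = 45/11.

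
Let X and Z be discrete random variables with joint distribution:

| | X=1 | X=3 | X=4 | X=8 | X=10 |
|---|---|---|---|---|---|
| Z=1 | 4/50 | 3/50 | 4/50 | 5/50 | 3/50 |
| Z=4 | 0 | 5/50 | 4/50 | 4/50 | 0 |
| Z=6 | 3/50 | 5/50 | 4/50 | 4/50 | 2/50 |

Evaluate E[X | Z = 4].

63/13

P(Z = 4) = 13/50.
Σ X·P over the event = 3·(5/50) + 4·(4/50) + 8·(4/50) = 63/50.
E[X | Z = 4] = (63/50) / (13/50) = 63/13.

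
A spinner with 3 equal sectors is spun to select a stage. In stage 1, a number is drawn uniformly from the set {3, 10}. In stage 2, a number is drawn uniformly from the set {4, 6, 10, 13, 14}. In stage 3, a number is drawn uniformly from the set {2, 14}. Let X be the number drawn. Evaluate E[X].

239/30

E[X | stage 1] = (3+10)/2 = 13/2.
E[X | stage 2] = (4+6+10+13+14)/5 = 47/5.
E[X | stage 3] = (2+14)/2 = 8.
By the law of total expectation,
E[X] = (1/3)·(13/2) + (1/3)·(47/5) + (1/3)·(8) = 239/30.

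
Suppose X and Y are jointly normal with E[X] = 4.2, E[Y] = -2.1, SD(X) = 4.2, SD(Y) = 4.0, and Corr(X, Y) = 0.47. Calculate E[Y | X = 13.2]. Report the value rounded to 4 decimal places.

E[Y | X=x] = μ_Y + ρ(σ_Y/σ_X)(x − μ_X) for jointly normal variables.
E[Y | X=13.2] = -2.1 + (0.47)·(4.0/4.2)·(13.2 − (4.2)) = -2.1 + (0.44762)·(9) = 1.9286.

1.9286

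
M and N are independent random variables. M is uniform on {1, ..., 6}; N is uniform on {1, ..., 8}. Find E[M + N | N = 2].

P(N = 2) = 1/8.
Summing (M+N)·P(x,y) over outcomes with N = 2 gives 11/16.
E[M + N | N = 2] = (11/16) / (1/8) = 11/2.

11/2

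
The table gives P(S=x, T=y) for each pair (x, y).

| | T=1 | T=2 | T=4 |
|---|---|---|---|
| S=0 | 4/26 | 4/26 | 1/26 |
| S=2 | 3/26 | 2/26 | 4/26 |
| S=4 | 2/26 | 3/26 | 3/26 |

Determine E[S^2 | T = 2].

P(T = 2) = 9/26.
Summing S^2·P(S=x,T=y) over the conditioning event gives 28/13.
E[S^2 | T = 2] = (28/13) / (9/26) = 56/9.

56/9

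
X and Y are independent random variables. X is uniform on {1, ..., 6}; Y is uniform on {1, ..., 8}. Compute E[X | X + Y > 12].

Outcomes with X + Y > 12: (5,8), (6,7), (6,8), each with probability 1/48.
E[X | X + Y > 12] = (5 + 6 + 6) / 3 = 17/3.

17/3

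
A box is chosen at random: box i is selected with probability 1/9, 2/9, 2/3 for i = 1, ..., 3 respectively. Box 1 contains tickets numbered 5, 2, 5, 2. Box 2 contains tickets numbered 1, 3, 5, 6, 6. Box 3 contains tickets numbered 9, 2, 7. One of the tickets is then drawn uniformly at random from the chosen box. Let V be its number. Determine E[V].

479/90

E[V | box 1] = (5+2+5+2)/4 = 7/2.
E[V | box 2] = (1+3+5+6+6)/5 = 21/5.
E[V | box 3] = (9+2+7)/3 = 6.
E[V] = (1/9)·(7/2) + (2/9)·(21/5) + (2/3)·(6) = 479/90.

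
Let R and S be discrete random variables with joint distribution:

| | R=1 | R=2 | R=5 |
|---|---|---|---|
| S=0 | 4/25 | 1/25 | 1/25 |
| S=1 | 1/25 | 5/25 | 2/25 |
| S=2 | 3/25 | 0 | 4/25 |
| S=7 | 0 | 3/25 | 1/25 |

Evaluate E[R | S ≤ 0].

11/6

P(S ≤ 0) = 6/25.
Σ R·P over the event = 1·(4/25) + 2·(1/25) + 5·(1/25) = 11/25.
E[R | S ≤ 0] = (11/25) / (6/25) = 11/6.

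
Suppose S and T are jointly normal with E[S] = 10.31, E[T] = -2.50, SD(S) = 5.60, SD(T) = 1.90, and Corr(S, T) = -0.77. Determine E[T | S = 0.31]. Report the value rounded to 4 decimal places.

0.1125

E[T | S=x] = μ_T + ρ(σ_T/σ_S)(x − μ_S) for jointly normal variables.
E[T | S=0.31] = -2.50 + (-0.77)·(1.90/5.60)·(0.31 − (10.31)) = -2.50 + (-0.26125)·(-10) = 0.1125.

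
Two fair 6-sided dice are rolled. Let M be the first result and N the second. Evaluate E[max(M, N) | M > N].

P(M > N) = 5/12.
Summing max(M,N)·P(x,y) over outcomes with M > N gives 35/18.
E[max(M, N) | M > N] = (35/18) / (5/12) = 14/3.

14/3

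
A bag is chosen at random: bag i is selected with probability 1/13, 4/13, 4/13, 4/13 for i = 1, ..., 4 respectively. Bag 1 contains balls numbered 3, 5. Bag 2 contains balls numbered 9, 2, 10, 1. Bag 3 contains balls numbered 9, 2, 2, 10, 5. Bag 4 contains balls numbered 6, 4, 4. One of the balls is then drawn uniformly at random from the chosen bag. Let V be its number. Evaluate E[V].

1006/195

E[V | bag 1] = (3+5)/2 = 4.
E[V | bag 2] = (9+2+10+1)/4 = 11/2.
E[V | bag 3] = (9+2+2+10+5)/5 = 28/5.
E[V | bag 4] = (6+4+4)/3 = 14/3.
E[V] = (1/13)·(4) + (4/13)·(11/2) + (4/13)·(28/5) + (4/13)·(14/3) = 1006/195.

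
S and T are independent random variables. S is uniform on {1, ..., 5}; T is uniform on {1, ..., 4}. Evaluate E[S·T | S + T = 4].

Outcomes with S + T = 4: (1,3), (2,2), (3,1), each with probability 1/20.
E[S·T | S + T = 4] = (3 + 4 + 3) / 3 = 10/3.

10/3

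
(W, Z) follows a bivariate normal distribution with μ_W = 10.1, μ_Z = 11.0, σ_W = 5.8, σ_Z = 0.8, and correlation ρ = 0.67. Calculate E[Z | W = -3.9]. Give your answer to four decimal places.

The regression of Z on W has slope ρ·σ_Z/σ_W and passes through (μ_W, μ_Z).
E[Z | W=-3.9] = 11.0 + (0.67)·(0.8/5.8)·(-3.9 − (10.1)) = 11.0 + (0.092414)·(-14) = 9.7062.

9.7062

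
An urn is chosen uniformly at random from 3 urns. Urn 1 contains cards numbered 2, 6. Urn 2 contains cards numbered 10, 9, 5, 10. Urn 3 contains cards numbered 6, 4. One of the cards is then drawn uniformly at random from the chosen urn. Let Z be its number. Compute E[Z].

E[Z | urn 1] = (2+6)/2 = 4.
E[Z | urn 2] = (10+9+5+10)/4 = 17/2.
E[Z | urn 3] = (6+4)/2 = 5.
By the law of total expectation,
E[Z] = (1/3)·(4) + (1/3)·(17/2) + (1/3)·(5) = 35/6.

35/6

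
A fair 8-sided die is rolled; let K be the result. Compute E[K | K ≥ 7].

Given K ≥ 7, K is equally likely to be any of {7, 8}.
E[K | K ≥ 7] = (7 + 8) / 2 = 15/2.

15/2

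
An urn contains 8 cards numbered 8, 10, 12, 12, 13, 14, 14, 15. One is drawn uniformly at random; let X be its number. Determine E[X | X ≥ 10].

P(X ≥ 10) = 7/8.
Σ over the event: 10·1/8 + 12·1/4 + 13·1/8 + 14·1/4 + 15·1/8 = 45/4.
E[X | X ≥ 10] = (45/4) / (7/8) = 90/7.

90/7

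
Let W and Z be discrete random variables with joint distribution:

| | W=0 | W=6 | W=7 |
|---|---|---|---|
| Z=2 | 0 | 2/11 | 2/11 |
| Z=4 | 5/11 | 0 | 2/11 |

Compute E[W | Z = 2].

13/2

P(Z = 2) = 4/11.
Σ W·P over the event = 6·(2/11) + 7·(2/11) = 26/11.
E[W | Z = 2] = (26/11) / (4/11) = 13/2.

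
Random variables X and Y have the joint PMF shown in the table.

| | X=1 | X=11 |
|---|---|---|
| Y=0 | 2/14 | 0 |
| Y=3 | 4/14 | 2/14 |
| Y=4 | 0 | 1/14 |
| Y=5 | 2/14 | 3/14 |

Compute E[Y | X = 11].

25/6

P(X = 11) = 3/7.
Σ Y·P over the event = 3·(2/14) + 4·(1/14) + 5·(3/14) = 25/14.
E[Y | X = 11] = (25/14) / (3/7) = 25/6.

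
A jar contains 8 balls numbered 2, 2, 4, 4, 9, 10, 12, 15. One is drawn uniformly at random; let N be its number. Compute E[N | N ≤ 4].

3

P(N ≤ 4) = 1/2.
Σ over the event: 2·1/4 + 4·1/4 = 3/2.
E[N | N ≤ 4] = (3/2) / (1/2) = 3.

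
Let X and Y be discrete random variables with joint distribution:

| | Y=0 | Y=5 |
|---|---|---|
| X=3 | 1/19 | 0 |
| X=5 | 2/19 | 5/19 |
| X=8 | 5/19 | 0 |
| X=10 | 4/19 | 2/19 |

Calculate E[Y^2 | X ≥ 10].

P(X ≥ 10) = 6/19.
Σ Y^2·P over the event = 0·(4/19) + 25·(2/19) = 50/19.
E[Y^2 | X ≥ 10] = (50/19) / (6/19) = 25/3.

25/3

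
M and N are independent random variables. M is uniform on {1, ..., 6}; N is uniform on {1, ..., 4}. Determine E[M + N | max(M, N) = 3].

24/5

Outcomes with max(M, N) = 3: (1,3), (2,3), (3,1), (3,2), (3,3), each with probability 1/24.
E[M + N | max(M, N) = 3] = (4 + 5 + 4 + 5 + 6) / 5 = 24/5.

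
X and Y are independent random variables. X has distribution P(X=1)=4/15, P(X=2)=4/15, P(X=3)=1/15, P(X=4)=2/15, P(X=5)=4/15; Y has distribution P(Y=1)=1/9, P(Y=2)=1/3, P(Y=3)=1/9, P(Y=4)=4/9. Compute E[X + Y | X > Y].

125/18

P(X > Y) = 2/5.
Summing (X+Y)·P(x,y) over outcomes with X > Y gives 25/9.
E[X + Y | X > Y] = (25/9) / (2/5) = 125/18.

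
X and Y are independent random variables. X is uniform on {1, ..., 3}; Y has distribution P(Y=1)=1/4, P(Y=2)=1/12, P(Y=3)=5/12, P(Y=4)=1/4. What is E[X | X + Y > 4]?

23/10

P(X + Y > 4) = 5/9.
Summing X·P(x,y) over outcomes with X + Y > 4 gives 23/18.
E[X | X + Y > 4] = (23/18) / (5/9) = 23/10.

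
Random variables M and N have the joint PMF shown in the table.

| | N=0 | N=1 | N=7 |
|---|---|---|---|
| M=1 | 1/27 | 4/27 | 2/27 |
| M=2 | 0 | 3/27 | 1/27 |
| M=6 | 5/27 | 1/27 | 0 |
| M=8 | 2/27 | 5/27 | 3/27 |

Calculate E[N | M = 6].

P(M = 6) = 2/9.
Σ N·P over the event = 0·(5/27) + 1·(1/27) = 1/27.
E[N | M = 6] = (1/27) / (2/9) = 1/6.

1/6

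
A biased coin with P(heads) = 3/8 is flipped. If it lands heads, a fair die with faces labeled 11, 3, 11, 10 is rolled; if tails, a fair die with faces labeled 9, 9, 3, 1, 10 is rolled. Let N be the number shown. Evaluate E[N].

E[N | heads] = (11+3+11+10)/4 = 35/4.
E[N | tails] = (9+9+3+1+10)/5 = 32/5.
E[N] = (3/8)·(35/4) + (5/8)·(32/5) = 233/32.

233/32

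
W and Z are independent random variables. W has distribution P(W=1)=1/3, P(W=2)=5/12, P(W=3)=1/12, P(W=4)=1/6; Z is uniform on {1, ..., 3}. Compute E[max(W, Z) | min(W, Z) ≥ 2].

47/16

P(min(W, Z) ≥ 2) = 4/9.
Summing max(W,Z)·P(x,y) over outcomes with min(W, Z) ≥ 2 gives 47/36.
E[max(W, Z) | min(W, Z) ≥ 2] = (47/36) / (4/9) = 47/16.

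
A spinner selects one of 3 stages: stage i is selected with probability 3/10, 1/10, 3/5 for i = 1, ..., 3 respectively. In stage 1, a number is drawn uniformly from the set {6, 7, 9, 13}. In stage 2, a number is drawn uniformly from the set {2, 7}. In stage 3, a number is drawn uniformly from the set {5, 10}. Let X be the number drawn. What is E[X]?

E[X | stage 1] = (6+7+9+13)/4 = 35/4.
E[X | stage 2] = (2+7)/2 = 9/2.
E[X | stage 3] = (5+10)/2 = 15/2.
E[X] = (3/10)·(35/4) + (1/10)·(9/2) + (3/5)·(15/2) = 303/40.

303/40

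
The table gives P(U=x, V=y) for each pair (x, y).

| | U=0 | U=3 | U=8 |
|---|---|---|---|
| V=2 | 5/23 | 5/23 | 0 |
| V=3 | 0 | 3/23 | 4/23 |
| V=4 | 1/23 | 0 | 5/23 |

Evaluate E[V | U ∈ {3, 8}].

3

P(U ∈ {3, 8}) = 17/23.
Σ V·P over the event = 2·(5/23) + 3·(3/23) + 3·(4/23) + 4·(5/23) = 51/23.
E[V | U ∈ {3, 8}] = (51/23) / (17/23) = 3.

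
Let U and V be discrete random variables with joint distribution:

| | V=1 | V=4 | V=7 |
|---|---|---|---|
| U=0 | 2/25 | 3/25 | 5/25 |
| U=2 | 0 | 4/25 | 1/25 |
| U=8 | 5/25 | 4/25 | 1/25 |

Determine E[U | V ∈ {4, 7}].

25/9

P(V ∈ {4, 7}) = 18/25.
Σ U·P over the event = 0·(3/25) + 0·(5/25) + 2·(4/25) + 2·(1/25) + 8·(4/25) + 8·(1/25) = 2.
E[U | V ∈ {4, 7}] = (2) / (18/25) = 25/9.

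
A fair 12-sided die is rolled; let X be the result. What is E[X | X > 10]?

23/2

Given X > 10, X is equally likely to be any of {11, 12}.
E[X | X > 10] = (11 + 12) / 2 = 23/2.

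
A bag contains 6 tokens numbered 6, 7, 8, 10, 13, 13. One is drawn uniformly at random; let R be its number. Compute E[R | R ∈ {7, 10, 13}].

43/4

P(R ∈ {7, 10, 13}) = 2/3.
Σ over the event: 7·1/6 + 10·1/6 + 13·1/3 = 43/6.
E[R | R ∈ {7, 10, 13}] = (43/6) / (2/3) = 43/4.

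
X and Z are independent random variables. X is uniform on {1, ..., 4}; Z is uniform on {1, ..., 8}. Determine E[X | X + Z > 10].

11/3

Outcomes with X + Z > 10: (3,8), (4,7), (4,8), each with probability 1/32.
E[X | X + Z > 10] = (3 + 4 + 4) / 3 = 11/3.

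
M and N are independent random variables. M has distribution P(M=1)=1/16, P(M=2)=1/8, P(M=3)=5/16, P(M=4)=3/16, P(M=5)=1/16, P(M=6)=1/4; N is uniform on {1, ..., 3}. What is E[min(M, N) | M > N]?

65/36

P(M > N) = 3/4.
Summing min(M,N)·P(x,y) over outcomes with M > N gives 65/48.
E[min(M, N) | M > N] = (65/48) / (3/4) = 65/36.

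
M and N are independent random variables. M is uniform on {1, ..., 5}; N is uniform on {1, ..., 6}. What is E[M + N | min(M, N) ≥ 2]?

P(min(M, N) ≥ 2) = 2/3.
Summing (M+N)·P(x,y) over outcomes with min(M, N) ≥ 2 gives 5.
E[M + N | min(M, N) ≥ 2] = (5) / (2/3) = 15/2.

15/2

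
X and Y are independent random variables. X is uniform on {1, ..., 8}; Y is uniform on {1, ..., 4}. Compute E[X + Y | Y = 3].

15/2

P(Y = 3) = 1/4.
Summing (X+Y)·P(x,y) over outcomes with Y = 3 gives 15/8.
E[X + Y | Y = 3] = (15/8) / (1/4) = 15/2.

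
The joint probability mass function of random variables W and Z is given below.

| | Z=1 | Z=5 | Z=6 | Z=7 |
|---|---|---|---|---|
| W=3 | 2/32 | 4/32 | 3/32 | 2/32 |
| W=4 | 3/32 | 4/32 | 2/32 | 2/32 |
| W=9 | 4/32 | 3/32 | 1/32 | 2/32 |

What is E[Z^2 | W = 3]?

P(W = 3) = 11/32.
Σ Z^2·P over the event = 1·(2/32) + 25·(4/32) + 36·(3/32) + 49·(2/32) = 77/8.
E[Z^2 | W = 3] = (77/8) / (11/32) = 28.

28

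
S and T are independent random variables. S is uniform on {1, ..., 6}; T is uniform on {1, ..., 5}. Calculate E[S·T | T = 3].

Outcomes with T = 3: (1,3), (2,3), (3,3), (4,3), (5,3), (6,3), each with probability 1/30.
E[S·T | T = 3] = (3 + 6 + 9 + 12 + 15 + 18) / 6 = 21/2.

21/2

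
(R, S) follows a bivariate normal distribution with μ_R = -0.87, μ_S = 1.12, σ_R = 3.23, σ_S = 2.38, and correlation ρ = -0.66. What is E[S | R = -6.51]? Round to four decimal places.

3.8628

The regression of S on R has slope ρ·σ_S/σ_R and passes through (μ_R, μ_S).
E[S | R=-6.51] = 1.12 + (-0.66)·(2.38/3.23)·(-6.51 − (-0.87)) = 1.12 + (-0.48632)·(-5.64) = 3.8628.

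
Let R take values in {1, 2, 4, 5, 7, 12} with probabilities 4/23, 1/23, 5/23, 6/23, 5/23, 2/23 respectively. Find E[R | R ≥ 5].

89/13

P(R ≥ 5) = 13/23.
Σ over the event: 5·6/23 + 7·5/23 + 12·2/23 = 89/23.
E[R | R ≥ 5] = (89/23) / (13/23) = 89/13.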